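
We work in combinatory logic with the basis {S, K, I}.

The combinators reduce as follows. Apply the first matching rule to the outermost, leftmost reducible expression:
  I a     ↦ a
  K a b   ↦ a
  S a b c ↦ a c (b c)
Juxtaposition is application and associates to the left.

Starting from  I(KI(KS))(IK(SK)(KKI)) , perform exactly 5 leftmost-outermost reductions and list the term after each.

  start: I(KI(KS))(IK(SK)(KKI))
  →1  KI(KS)(IK(SK)(KKI))
  →2  I(IK(SK)(KKI))
  →3  IK(SK)(KKI)
  →4  K(SK)(KKI)
  →5  SK

Answer: after 5 steps: SK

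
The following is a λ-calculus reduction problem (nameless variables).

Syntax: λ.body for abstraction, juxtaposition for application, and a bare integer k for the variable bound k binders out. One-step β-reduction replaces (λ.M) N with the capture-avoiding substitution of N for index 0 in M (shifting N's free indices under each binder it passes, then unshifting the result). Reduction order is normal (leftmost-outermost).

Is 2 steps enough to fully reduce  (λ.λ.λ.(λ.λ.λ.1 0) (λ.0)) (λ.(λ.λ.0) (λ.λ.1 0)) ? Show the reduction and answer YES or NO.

Answer: YES — reaches normal form λ.λ.λ.λ.1 0 in 2 ≤ 2 steps

Derivation:
  start: (λ.λ.λ.(λ.λ.λ.1 0) (λ.0)) (λ.(λ.λ.0) (λ.λ.1 0))
  step 1: λ.λ.(λ.λ.λ.1 0) (λ.0)
  step 2: λ.λ.λ.λ.1 0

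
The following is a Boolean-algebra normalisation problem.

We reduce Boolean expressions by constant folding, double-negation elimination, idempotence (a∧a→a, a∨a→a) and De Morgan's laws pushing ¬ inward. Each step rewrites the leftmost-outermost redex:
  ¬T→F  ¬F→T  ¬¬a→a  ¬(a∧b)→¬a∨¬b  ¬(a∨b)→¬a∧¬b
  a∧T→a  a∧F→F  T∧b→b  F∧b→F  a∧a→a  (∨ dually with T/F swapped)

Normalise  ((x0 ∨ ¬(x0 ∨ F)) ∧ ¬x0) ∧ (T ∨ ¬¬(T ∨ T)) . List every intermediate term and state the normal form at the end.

Answer: normal form = (x0 ∨ ¬x0) ∧ ¬x0  (in 5 steps)

Working:
  start: ((x0 ∨ ¬(x0 ∨ F)) ∧ ¬x0) ∧ (T ∨ ¬¬(T ∨ T))
  [1] ((x0 ∨ (¬x0 ∧ ¬F)) ∧ ¬x0) ∧ (T ∨ ¬¬(T ∨ T))
  [2] ((x0 ∨ (¬x0 ∧ T)) ∧ ¬x0) ∧ (T ∨ ¬¬(T ∨ T))
  [3] ((x0 ∨ ¬x0) ∧ ¬x0) ∧ (T ∨ ¬¬(T ∨ T))
  [4] ((x0 ∨ ¬x0) ∧ ¬x0) ∧ T
  [5] (x0 ∨ ¬x0) ∧ ¬x0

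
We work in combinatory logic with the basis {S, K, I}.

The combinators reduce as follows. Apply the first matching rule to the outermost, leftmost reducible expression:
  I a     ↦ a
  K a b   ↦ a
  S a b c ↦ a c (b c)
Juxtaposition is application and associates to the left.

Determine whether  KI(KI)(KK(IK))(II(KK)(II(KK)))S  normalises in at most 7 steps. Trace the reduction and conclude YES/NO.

  start: KI(KI)(KK(IK))(II(KK)(II(KK)))S
  →1  I(KK(IK))(II(KK)(II(KK)))S
  →2  KK(IK)(II(KK)(II(KK)))S
  →3  K(II(KK)(II(KK)))S
  →4  II(KK)(II(KK))
  →5  I(KK)(II(KK))
  →6  KK(II(KK))
  →7  K

Answer: YES — reaches normal form K in 7 ≤ 7 steps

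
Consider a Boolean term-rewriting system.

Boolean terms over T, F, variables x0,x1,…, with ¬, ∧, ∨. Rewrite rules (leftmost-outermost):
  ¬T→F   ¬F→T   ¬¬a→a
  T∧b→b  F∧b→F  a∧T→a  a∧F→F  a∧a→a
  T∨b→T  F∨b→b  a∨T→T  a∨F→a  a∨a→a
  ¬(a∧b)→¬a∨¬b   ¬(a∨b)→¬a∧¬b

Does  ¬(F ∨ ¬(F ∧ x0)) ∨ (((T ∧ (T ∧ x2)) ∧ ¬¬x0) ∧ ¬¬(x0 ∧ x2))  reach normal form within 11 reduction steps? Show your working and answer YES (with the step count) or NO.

  start: ¬(F ∨ ¬(F ∧ x0)) ∨ (((T ∧ (T ∧ x2)) ∧ ¬¬x0) ∧ ¬¬(x0 ∧ x2))
  [1] (¬F ∧ ¬¬(F ∧ x0)) ∨ (((T ∧ (T ∧ x2)) ∧ ¬¬x0) ∧ ¬¬(x0 ∧ x2))
  [2] (T ∧ ¬¬(F ∧ x0)) ∨ (((T ∧ (T ∧ x2)) ∧ ¬¬x0) ∧ ¬¬(x0 ∧ x2))
  [3] ¬¬(F ∧ x0) ∨ (((T ∧ (T ∧ x2)) ∧ ¬¬x0) ∧ ¬¬(x0 ∧ x2))
  [4] (F ∧ x0) ∨ (((T ∧ (T ∧ x2)) ∧ ¬¬x0) ∧ ¬¬(x0 ∧ x2))
  [5] F ∨ (((T ∧ (T ∧ x2)) ∧ ¬¬x0) ∧ ¬¬(x0 ∧ x2))
  [6] ((T ∧ (T ∧ x2)) ∧ ¬¬x0) ∧ ¬¬(x0 ∧ x2)
  [7] ((T ∧ x2) ∧ ¬¬x0) ∧ ¬¬(x0 ∧ x2)
  [8] (x2 ∧ ¬¬x0) ∧ ¬¬(x0 ∧ x2)
  [9] (x2 ∧ x0) ∧ ¬¬(x0 ∧ x2)
  [10] (x2 ∧ x0) ∧ (x0 ∧ x2)

Answer: YES — reaches normal form (x2 ∧ x0) ∧ (x0 ∧ x2) in 10 ≤ 11 steps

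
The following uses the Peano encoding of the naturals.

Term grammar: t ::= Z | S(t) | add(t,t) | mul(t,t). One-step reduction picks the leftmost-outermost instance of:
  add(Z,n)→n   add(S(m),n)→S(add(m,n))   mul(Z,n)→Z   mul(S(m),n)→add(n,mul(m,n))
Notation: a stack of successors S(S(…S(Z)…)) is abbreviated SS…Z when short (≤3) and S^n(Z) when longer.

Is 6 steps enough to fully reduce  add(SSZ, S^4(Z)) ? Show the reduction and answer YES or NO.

Answer: YES — reaches normal form S^6(Z) in 3 ≤ 6 steps

Reduction:
  start: add(SSZ, S^4(Z))
  step 1: S(add(SZ, S^4(Z)))
  step 2: S(S(add(Z, S^4(Z))))
  step 3: S^6(Z)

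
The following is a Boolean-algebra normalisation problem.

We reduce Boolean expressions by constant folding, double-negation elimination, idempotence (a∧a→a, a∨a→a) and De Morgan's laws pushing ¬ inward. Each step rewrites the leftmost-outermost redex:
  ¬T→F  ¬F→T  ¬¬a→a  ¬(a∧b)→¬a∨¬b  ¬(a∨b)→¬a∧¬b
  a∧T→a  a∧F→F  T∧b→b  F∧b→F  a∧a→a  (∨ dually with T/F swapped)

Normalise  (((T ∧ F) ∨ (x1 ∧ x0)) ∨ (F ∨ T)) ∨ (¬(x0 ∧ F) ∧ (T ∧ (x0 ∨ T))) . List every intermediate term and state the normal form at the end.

  start: (((T ∧ F) ∨ (x1 ∧ x0)) ∨ (F ∨ T)) ∨ (¬(x0 ∧ F) ∧ (T ∧ (x0 ∨ T)))
  step 1: ((F ∨ (x1 ∧ x0)) ∨ (F ∨ T)) ∨ (¬(x0 ∧ F) ∧ (T ∧ (x0 ∨ T)))
  step 2: ((x1 ∧ x0) ∨ (F ∨ T)) ∨ (¬(x0 ∧ F) ∧ (T ∧ (x0 ∨ T)))
  step 3: ((x1 ∧ x0) ∨ T) ∨ (¬(x0 ∧ F) ∧ (T ∧ (x0 ∨ T)))
  step 4: T ∨ (¬(x0 ∧ F) ∧ (T ∧ (x0 ∨ T)))
  step 5: T

Answer: normal form = T  (in 5 steps)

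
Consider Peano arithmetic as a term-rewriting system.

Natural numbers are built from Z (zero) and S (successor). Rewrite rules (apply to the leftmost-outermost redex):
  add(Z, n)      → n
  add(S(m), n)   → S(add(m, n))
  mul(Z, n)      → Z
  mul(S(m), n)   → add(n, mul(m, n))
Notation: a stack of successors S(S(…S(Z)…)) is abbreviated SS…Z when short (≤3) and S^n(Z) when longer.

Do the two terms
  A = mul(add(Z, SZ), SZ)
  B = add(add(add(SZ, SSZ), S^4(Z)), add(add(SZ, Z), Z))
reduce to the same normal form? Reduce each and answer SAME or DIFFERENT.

Answer: DIFFERENT — A ⇓ SZ, B ⇓ S^8(Z)

Derivation:
Term A:
  start: mul(add(Z, SZ), SZ)
  →1  mul(SZ, SZ)
  →2  add(SZ, mul(Z, SZ))
  →3  S(add(Z, mul(Z, SZ)))
  →4  S(mul(Z, SZ))
  →5  SZ

Term B:
  start: add(add(add(SZ, SSZ), S^4(Z)), add(add(SZ, Z), Z))
  →1  add(add(S(add(Z, SSZ)), S^4(Z)), add(add(SZ, Z), Z))
  →2  add(S(add(add(Z, SSZ), S^4(Z))), add(add(SZ, Z), Z))
  →3  S(add(add(add(Z, SSZ), S^4(Z)), add(add(SZ, Z), Z)))
  →4  S(add(add(SSZ, S^4(Z)), add(add(SZ, Z), Z)))
  →5  S(add(S(add(SZ, S^4(Z))), add(add(SZ, Z), Z)))
  →6  S(S(add(add(SZ, S^4(Z)), add(add(SZ, Z), Z))))
  →7  S(S(add(S(add(Z, S^4(Z))), add(add(SZ, Z), Z))))
  →8  S(S(S(add(add(Z, S^4(Z)), add(add(SZ, Z), Z)))))
  →9  S(S(S(add(S^4(Z), add(add(SZ, Z), Z)))))
  →10  S(S(S(S(add(SSSZ, add(add(SZ, Z), Z))))))
  →11  S(S(S(S(S(add(SSZ, add(add(SZ, Z), Z)))))))
  →12  S(S(S(S(S(S(add(SZ, add(add(SZ, Z), Z))))))))
  →13  S(S(S(S(S(S(S(add(Z, add(add(SZ, Z), Z)))))))))
  →14  S(S(S(S(S(S(S(add(add(SZ, Z), Z))))))))
  →15  S(S(S(S(S(S(S(add(S(add(Z, Z)), Z))))))))
  →16  S(S(S(S(S(S(S(S(add(add(Z, Z), Z)))))))))
  →17  S(S(S(S(S(S(S(S(add(Z, Z)))))))))
  →18  S^8(Z)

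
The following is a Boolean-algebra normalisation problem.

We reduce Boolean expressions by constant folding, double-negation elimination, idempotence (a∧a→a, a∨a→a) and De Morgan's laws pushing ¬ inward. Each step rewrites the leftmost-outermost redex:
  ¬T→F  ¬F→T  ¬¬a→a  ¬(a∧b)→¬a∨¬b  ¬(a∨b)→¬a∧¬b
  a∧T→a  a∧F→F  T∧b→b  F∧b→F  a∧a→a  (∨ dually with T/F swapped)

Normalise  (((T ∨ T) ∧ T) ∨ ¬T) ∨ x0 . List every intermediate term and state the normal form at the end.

  start: (((T ∨ T) ∧ T) ∨ ¬T) ∨ x0
  step 1: ((T ∨ T) ∨ ¬T) ∨ x0
  step 2: (T ∨ ¬T) ∨ x0
  step 3: T ∨ x0
  step 4: T

Answer: normal form = T  (in 4 steps)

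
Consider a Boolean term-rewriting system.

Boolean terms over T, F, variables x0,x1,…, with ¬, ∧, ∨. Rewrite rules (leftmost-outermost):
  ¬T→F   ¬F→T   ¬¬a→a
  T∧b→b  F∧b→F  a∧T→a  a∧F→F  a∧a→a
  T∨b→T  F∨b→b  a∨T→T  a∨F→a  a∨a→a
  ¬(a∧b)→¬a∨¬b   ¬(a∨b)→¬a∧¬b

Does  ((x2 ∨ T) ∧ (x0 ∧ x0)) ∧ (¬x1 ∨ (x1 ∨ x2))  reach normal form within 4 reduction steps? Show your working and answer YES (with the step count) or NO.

Answer: YES — reaches normal form x0 ∧ (¬x1 ∨ (x1 ∨ x2)) in 3 ≤ 4 steps

Working:
  start: ((x2 ∨ T) ∧ (x0 ∧ x0)) ∧ (¬x1 ∨ (x1 ∨ x2))
  →1  (T ∧ (x0 ∧ x0)) ∧ (¬x1 ∨ (x1 ∨ x2))
  →2  (x0 ∧ x0) ∧ (¬x1 ∨ (x1 ∨ x2))
  →3  x0 ∧ (¬x1 ∨ (x1 ∨ x2))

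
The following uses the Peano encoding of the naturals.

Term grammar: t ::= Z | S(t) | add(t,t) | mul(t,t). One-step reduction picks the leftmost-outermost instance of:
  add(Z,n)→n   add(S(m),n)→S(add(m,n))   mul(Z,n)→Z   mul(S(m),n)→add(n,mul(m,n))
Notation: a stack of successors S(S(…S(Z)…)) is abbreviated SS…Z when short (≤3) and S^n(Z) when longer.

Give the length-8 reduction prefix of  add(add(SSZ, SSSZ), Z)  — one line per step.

  start: add(add(SSZ, SSSZ), Z)
  [1] add(S(add(SZ, SSSZ)), Z)
  [2] S(add(add(SZ, SSSZ), Z))
  [3] S(add(S(add(Z, SSSZ)), Z))
  [4] S(S(add(add(Z, SSSZ), Z)))
  [5] S(S(add(SSSZ, Z)))
  [6] S(S(S(add(SSZ, Z))))
  [7] S(S(S(S(add(SZ, Z)))))
  [8] S(S(S(S(S(add(Z, Z))))))

Answer: after 8 steps: S(S(S(S(S(add(Z, Z))))))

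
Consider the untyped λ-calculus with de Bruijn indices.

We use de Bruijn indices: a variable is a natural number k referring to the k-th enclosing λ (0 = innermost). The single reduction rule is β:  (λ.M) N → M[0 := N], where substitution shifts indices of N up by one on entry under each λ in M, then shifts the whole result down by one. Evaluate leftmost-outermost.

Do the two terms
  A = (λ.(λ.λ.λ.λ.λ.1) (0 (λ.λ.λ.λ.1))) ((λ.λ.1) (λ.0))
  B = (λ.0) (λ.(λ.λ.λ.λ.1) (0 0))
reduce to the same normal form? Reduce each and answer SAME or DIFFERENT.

Term A:
  start: (λ.(λ.λ.λ.λ.λ.1) (0 (λ.λ.λ.λ.1))) ((λ.λ.1) (λ.0))
  →1  (λ.λ.λ.λ.λ.1) ((λ.λ.1) (λ.0) (λ.λ.λ.λ.1))
  →2  λ.λ.λ.λ.1

Term B:
  start: (λ.0) (λ.(λ.λ.λ.λ.1) (0 0))
  →1  λ.(λ.λ.λ.λ.1) (0 0)
  →2  λ.λ.λ.λ.1

Answer: SAME — A ⇓ λ.λ.λ.λ.1, B ⇓ λ.λ.λ.λ.1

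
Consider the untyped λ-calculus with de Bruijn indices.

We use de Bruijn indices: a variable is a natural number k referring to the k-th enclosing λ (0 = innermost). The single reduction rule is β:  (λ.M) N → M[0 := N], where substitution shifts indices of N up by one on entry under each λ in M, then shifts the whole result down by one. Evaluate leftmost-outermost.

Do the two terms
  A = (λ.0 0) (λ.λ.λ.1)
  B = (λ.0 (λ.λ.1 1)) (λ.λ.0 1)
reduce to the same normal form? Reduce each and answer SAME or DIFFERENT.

Term A:
  start: (λ.0 0) (λ.λ.λ.1)
  step 1: (λ.λ.λ.1) (λ.λ.λ.1)
  step 2: λ.λ.1

Term B:
  start: (λ.0 (λ.λ.1 1)) (λ.λ.0 1)
  step 1: (λ.λ.0 1) (λ.λ.1 1)
  step 2: λ.0 (λ.λ.1 1)

Answer: DIFFERENT — A ⇓ λ.λ.1, B ⇓ λ.0 (λ.λ.1 1)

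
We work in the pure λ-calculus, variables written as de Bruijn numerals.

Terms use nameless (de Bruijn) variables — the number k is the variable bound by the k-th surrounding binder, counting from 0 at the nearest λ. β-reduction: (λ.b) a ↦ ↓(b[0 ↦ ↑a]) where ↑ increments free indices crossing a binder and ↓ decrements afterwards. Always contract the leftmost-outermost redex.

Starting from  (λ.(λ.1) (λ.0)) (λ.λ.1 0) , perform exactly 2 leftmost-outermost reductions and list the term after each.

  start: (λ.(λ.1) (λ.0)) (λ.λ.1 0)
  [1] (λ.λ.λ.1 0) (λ.0)
  [2] λ.λ.1 0

Answer: after 2 steps: λ.λ.1 0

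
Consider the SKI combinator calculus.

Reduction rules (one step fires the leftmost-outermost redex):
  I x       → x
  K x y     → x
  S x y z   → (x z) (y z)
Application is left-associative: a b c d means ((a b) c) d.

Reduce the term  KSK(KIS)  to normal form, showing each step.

Answer: normal form = SI  (in 2 steps)

Derivation:
  start: KSK(KIS)
  →1  S(KIS)
  →2  SI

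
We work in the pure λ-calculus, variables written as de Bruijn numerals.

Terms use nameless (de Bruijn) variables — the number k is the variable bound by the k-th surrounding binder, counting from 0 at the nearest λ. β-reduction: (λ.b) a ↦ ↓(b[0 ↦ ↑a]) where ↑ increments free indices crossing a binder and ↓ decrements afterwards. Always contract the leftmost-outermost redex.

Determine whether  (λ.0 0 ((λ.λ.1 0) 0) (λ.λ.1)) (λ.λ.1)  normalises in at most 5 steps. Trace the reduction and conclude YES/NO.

Answer: YES — reaches normal form λ.λ.λ.1 in 4 ≤ 5 steps

Derivation:
  start: (λ.0 0 ((λ.λ.1 0) 0) (λ.λ.1)) (λ.λ.1)
  step 1: (λ.λ.1) (λ.λ.1) ((λ.λ.1 0) (λ.λ.1)) (λ.λ.1)
  step 2: (λ.λ.λ.1) ((λ.λ.1 0) (λ.λ.1)) (λ.λ.1)
  step 3: (λ.λ.1) (λ.λ.1)
  step 4: λ.λ.λ.1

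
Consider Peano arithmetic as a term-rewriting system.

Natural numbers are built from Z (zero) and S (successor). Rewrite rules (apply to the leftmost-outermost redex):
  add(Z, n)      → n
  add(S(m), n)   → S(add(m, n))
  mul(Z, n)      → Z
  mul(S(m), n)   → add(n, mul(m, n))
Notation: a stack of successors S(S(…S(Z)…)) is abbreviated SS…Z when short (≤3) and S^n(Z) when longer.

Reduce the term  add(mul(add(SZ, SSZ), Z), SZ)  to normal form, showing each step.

  start: add(mul(add(SZ, SSZ), Z), SZ)
  step 1: add(mul(S(add(Z, SSZ)), Z), SZ)
  step 2: add(add(Z, mul(add(Z, SSZ), Z)), SZ)
  step 3: add(mul(add(Z, SSZ), Z), SZ)
  step 4: add(mul(SSZ, Z), SZ)
  step 5: add(add(Z, mul(SZ, Z)), SZ)
  step 6: add(mul(SZ, Z), SZ)
  step 7: add(add(Z, mul(Z, Z)), SZ)
  step 8: add(mul(Z, Z), SZ)
  step 9: add(Z, SZ)
  step 10: SZ

Answer: normal form = SZ  (in 10 steps)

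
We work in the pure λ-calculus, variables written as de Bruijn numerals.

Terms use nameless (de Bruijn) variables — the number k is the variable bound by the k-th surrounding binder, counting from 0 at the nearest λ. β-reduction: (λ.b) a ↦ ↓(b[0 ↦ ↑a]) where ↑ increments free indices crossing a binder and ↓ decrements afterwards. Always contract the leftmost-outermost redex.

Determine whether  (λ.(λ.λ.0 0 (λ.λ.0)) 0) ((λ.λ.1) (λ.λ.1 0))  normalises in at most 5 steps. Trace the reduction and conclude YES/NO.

Answer: YES — reaches normal form λ.0 0 (λ.λ.0) in 2 ≤ 5 steps

Derivation:
  start: (λ.(λ.λ.0 0 (λ.λ.0)) 0) ((λ.λ.1) (λ.λ.1 0))
  →1  (λ.λ.0 0 (λ.λ.0)) ((λ.λ.1) (λ.λ.1 0))
  →2  λ.0 0 (λ.λ.0)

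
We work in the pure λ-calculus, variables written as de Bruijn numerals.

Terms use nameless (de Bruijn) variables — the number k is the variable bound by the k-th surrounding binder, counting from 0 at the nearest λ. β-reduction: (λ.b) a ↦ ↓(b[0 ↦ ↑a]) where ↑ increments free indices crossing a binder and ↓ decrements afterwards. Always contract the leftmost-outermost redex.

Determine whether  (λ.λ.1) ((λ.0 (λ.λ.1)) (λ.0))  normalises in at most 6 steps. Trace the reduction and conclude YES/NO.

Answer: YES — reaches normal form λ.λ.λ.1 in 3 ≤ 6 steps

Reduction:
  start: (λ.λ.1) ((λ.0 (λ.λ.1)) (λ.0))
  →1  λ.(λ.0 (λ.λ.1)) (λ.0)
  →2  λ.(λ.0) (λ.λ.1)
  →3  λ.λ.λ.1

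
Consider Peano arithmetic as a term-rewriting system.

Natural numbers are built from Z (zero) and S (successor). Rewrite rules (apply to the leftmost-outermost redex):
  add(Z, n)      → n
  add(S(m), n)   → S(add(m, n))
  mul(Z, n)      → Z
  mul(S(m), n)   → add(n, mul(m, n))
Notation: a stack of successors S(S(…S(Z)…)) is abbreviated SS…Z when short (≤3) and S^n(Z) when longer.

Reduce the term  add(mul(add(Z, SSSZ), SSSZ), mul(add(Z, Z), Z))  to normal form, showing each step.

  start: add(mul(add(Z, SSSZ), SSSZ), mul(add(Z, Z), Z))
  [1] add(mul(SSSZ, SSSZ), mul(add(Z, Z), Z))
  [2] add(add(SSSZ, mul(SSZ, SSSZ)), mul(add(Z, Z), Z))
  [3] add(S(add(SSZ, mul(SSZ, SSSZ))), mul(add(Z, Z), Z))
  [4] S(add(add(SSZ, mul(SSZ, SSSZ)), mul(add(Z, Z), Z)))
  [5] S(add(S(add(SZ, mul(SSZ, SSSZ))), mul(add(Z, Z), Z)))
  [6] S(S(add(add(SZ, mul(SSZ, SSSZ)), mul(add(Z, Z), Z))))
  [7] S(S(add(S(add(Z, mul(SSZ, SSSZ))), mul(add(Z, Z), Z))))
  [8] S(S(S(add(add(Z, mul(SSZ, SSSZ)), mul(add(Z, Z), Z)))))
  [9] S(S(S(add(mul(SSZ, SSSZ), mul(add(Z, Z), Z)))))
  [10] S(S(S(add(add(SSSZ, mul(SZ, SSSZ)), mul(add(Z, Z), Z)))))
  [11] S(S(S(add(S(add(SSZ, mul(SZ, SSSZ))), mul(add(Z, Z), Z)))))
  [12] S(S(S(S(add(add(SSZ, mul(SZ, SSSZ)), mul(add(Z, Z), Z))))))
  [13] S(S(S(S(add(S(add(SZ, mul(SZ, SSSZ))), mul(add(Z, Z), Z))))))
  [14] S(S(S(S(S(add(add(SZ, mul(SZ, SSSZ)), mul(add(Z, Z), Z)))))))
  [15] S(S(S(S(S(add(S(add(Z, mul(SZ, SSSZ))), mul(add(Z, Z), Z)))))))
  [16] S(S(S(S(S(S(add(add(Z, mul(SZ, SSSZ)), mul(add(Z, Z), Z))))))))
  [17] S(S(S(S(S(S(add(mul(SZ, SSSZ), mul(add(Z, Z), Z))))))))
  [18] S(S(S(S(S(S(add(add(SSSZ, mul(Z, SSSZ)), mul(add(Z, Z), Z))))))))
  [19] S(S(S(S(S(S(add(S(add(SSZ, mul(Z, SSSZ))), mul(add(Z, Z), Z))))))))
  [20] S(S(S(S(S(S(S(add(add(SSZ, mul(Z, SSSZ)), mul(add(Z, Z), Z)))))))))
  [21] S(S(S(S(S(S(S(add(S(add(SZ, mul(Z, SSSZ))), mul(add(Z, Z), Z)))))))))
  [22] S(S(S(S(S(S(S(S(add(add(SZ, mul(Z, SSSZ)), mul(add(Z, Z), Z))))))))))
  [23] S(S(S(S(S(S(S(S(add(S(add(Z, mul(Z, SSSZ))), mul(add(Z, Z), Z))))))))))
  [24] S(S(S(S(S(S(S(S(S(add(add(Z, mul(Z, SSSZ)), mul(add(Z, Z), Z)))))))))))
  [25] S(S(S(S(S(S(S(S(S(add(mul(Z, SSSZ), mul(add(Z, Z), Z)))))))))))
  [26] S(S(S(S(S(S(S(S(S(add(Z, mul(add(Z, Z), Z)))))))))))
  [27] S(S(S(S(S(S(S(S(S(mul(add(Z, Z), Z))))))))))
  [28] S(S(S(S(S(S(S(S(S(mul(Z, Z))))))))))
  [29] S^9(Z)

Answer: normal form = S^9(Z)  (in 29 steps)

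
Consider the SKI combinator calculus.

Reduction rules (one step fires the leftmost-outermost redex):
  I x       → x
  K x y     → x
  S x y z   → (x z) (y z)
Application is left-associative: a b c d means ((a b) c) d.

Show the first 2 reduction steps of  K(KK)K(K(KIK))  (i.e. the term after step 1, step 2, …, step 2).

  start: K(KK)K(K(KIK))
  step 1: KK(K(KIK))
  step 2: K

Answer: after 2 steps: K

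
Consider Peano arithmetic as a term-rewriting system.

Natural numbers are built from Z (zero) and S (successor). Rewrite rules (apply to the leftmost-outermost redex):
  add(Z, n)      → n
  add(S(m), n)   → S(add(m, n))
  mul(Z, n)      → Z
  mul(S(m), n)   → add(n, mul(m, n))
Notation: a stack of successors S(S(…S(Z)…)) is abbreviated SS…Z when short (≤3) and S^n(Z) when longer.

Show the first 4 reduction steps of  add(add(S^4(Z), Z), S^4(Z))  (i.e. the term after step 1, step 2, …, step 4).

  start: add(add(S^4(Z), Z), S^4(Z))
  →1  add(S(add(SSSZ, Z)), S^4(Z))
  →2  S(add(add(SSSZ, Z), S^4(Z)))
  →3  S(add(S(add(SSZ, Z)), S^4(Z)))
  →4  S(S(add(add(SSZ, Z), S^4(Z))))

Answer: after 4 steps: S(S(add(add(SSZ, Z), S^4(Z))))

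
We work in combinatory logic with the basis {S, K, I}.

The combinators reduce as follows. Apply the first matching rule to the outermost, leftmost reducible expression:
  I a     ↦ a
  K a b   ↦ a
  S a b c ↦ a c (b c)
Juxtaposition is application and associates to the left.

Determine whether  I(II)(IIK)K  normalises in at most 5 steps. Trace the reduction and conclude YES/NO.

Answer: YES — reaches normal form KK in 5 ≤ 5 steps

Working:
  start: I(II)(IIK)K
  →1  II(IIK)K
  →2  I(IIK)K
  →3  IIKK
  →4  IKK
  →5  KK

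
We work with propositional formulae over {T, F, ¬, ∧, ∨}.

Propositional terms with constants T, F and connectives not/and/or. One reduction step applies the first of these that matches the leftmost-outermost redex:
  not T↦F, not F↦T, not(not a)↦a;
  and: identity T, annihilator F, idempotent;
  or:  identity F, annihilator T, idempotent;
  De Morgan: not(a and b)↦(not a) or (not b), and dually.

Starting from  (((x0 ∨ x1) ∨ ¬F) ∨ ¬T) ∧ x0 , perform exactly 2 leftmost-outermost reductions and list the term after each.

  start: (((x0 ∨ x1) ∨ ¬F) ∨ ¬T) ∧ x0
  step 1: (((x0 ∨ x1) ∨ T) ∨ ¬T) ∧ x0
  step 2: (T ∨ ¬T) ∧ x0

Answer: after 2 steps: (T ∨ ¬T) ∧ x0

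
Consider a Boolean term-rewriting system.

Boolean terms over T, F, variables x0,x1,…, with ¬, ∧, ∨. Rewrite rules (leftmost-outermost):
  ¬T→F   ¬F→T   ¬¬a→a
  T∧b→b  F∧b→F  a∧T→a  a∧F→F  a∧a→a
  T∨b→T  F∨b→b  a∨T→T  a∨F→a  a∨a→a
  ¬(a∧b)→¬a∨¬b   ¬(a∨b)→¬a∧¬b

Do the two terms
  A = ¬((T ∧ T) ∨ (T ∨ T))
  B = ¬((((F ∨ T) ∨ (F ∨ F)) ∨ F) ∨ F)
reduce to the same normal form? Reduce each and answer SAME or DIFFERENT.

Answer: SAME — A ⇓ F, B ⇓ F

Reduction:
Term A:
  start: ¬((T ∧ T) ∨ (T ∨ T))
  [1] ¬(T ∧ T) ∧ ¬(T ∨ T)
  [2] (¬T ∨ ¬T) ∧ ¬(T ∨ T)
  [3] ¬T ∧ ¬(T ∨ T)
  [4] F ∧ ¬(T ∨ T)
  [5] F

Term B:
  start: ¬((((F ∨ T) ∨ (F ∨ F)) ∨ F) ∨ F)
  [1] ¬(((F ∨ T) ∨ (F ∨ F)) ∨ F) ∧ ¬F
  [2] (¬((F ∨ T) ∨ (F ∨ F)) ∧ ¬F) ∧ ¬F
  [3] ((¬(F ∨ T) ∧ ¬(F ∨ F)) ∧ ¬F) ∧ ¬F
  [4] (((¬F ∧ ¬T) ∧ ¬(F ∨ F)) ∧ ¬F) ∧ ¬F
  [5] (((T ∧ ¬T) ∧ ¬(F ∨ F)) ∧ ¬F) ∧ ¬F
  [6] ((¬T ∧ ¬(F ∨ F)) ∧ ¬F) ∧ ¬F
  [7] ((F ∧ ¬(F ∨ F)) ∧ ¬F) ∧ ¬F
  [8] (F ∧ ¬F) ∧ ¬F
  [9] F ∧ ¬F
  [10] F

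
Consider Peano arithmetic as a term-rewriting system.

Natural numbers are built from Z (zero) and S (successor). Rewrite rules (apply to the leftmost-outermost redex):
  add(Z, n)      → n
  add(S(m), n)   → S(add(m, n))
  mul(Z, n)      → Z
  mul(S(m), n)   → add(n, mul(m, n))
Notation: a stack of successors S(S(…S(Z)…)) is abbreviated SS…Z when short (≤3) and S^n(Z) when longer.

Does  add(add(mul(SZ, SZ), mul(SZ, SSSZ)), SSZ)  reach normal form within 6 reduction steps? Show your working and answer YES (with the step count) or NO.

Answer: NO — after 6 steps the term is S(add(add(Z, mul(SZ, SSSZ)), SSZ)), not yet normal

Working:
  start: add(add(mul(SZ, SZ), mul(SZ, SSSZ)), SSZ)
  step 1: add(add(add(SZ, mul(Z, SZ)), mul(SZ, SSSZ)), SSZ)
  step 2: add(add(S(add(Z, mul(Z, SZ))), mul(SZ, SSSZ)), SSZ)
  step 3: add(S(add(add(Z, mul(Z, SZ)), mul(SZ, SSSZ))), SSZ)
  step 4: S(add(add(add(Z, mul(Z, SZ)), mul(SZ, SSSZ)), SSZ))
  step 5: S(add(add(mul(Z, SZ), mul(SZ, SSSZ)), SSZ))
  step 6: S(add(add(Z, mul(SZ, SSSZ)), SSZ))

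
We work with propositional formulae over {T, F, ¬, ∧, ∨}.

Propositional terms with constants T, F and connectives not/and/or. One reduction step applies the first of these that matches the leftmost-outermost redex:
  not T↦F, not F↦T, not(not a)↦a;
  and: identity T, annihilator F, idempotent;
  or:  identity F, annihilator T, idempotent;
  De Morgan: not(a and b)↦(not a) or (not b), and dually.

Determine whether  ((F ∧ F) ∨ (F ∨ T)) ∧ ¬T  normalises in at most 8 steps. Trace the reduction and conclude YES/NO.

Answer: YES — reaches normal form F in 5 ≤ 8 steps

Derivation:
  start: ((F ∧ F) ∨ (F ∨ T)) ∧ ¬T
  [1] (F ∨ (F ∨ T)) ∧ ¬T
  [2] (F ∨ T) ∧ ¬T
  [3] T ∧ ¬T
  [4] ¬T
  [5] F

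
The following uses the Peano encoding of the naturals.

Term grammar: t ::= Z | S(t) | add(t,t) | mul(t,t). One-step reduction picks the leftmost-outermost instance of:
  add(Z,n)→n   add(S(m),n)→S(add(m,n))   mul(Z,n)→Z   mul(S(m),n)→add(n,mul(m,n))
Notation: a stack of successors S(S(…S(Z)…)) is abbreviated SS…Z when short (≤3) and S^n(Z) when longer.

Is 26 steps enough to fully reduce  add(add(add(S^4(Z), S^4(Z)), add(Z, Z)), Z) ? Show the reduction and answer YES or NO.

Answer: YES — reaches normal form S^8(Z) in 24 ≤ 26 steps

Working:
  start: add(add(add(S^4(Z), S^4(Z)), add(Z, Z)), Z)
  [1] add(add(S(add(SSSZ, S^4(Z))), add(Z, Z)), Z)
  [2] add(S(add(add(SSSZ, S^4(Z)), add(Z, Z))), Z)
  [3] S(add(add(add(SSSZ, S^4(Z)), add(Z, Z)), Z))
  [4] S(add(add(S(add(SSZ, S^4(Z))), add(Z, Z)), Z))
  [5] S(add(S(add(add(SSZ, S^4(Z)), add(Z, Z))), Z))
  [6] S(S(add(add(add(SSZ, S^4(Z)), add(Z, Z)), Z)))
  [7] S(S(add(add(S(add(SZ, S^4(Z))), add(Z, Z)), Z)))
  [8] S(S(add(S(add(add(SZ, S^4(Z)), add(Z, Z))), Z)))
  [9] S(S(S(add(add(add(SZ, S^4(Z)), add(Z, Z)), Z))))
  [10] S(S(S(add(add(S(add(Z, S^4(Z))), add(Z, Z)), Z))))
  [11] S(S(S(add(S(add(add(Z, S^4(Z)), add(Z, Z))), Z))))
  [12] S(S(S(S(add(add(add(Z, S^4(Z)), add(Z, Z)), Z)))))
  [13] S(S(S(S(add(add(S^4(Z), add(Z, Z)), Z)))))
  [14] S(S(S(S(add(S(add(SSSZ, add(Z, Z))), Z)))))
  [15] S(S(S(S(S(add(add(SSSZ, add(Z, Z)), Z))))))
  [16] S(S(S(S(S(add(S(add(SSZ, add(Z, Z))), Z))))))
  [17] S(S(S(S(S(S(add(add(SSZ, add(Z, Z)), Z)))))))
  [18] S(S(S(S(S(S(add(S(add(SZ, add(Z, Z))), Z)))))))
  [19] S(S(S(S(S(S(S(add(add(SZ, add(Z, Z)), Z))))))))
  [20] S(S(S(S(S(S(S(add(S(add(Z, add(Z, Z))), Z))))))))
  [21] S(S(S(S(S(S(S(S(add(add(Z, add(Z, Z)), Z)))))))))
  [22] S(S(S(S(S(S(S(S(add(add(Z, Z), Z)))))))))
  [23] S(S(S(S(S(S(S(S(add(Z, Z)))))))))
  [24] S^8(Z)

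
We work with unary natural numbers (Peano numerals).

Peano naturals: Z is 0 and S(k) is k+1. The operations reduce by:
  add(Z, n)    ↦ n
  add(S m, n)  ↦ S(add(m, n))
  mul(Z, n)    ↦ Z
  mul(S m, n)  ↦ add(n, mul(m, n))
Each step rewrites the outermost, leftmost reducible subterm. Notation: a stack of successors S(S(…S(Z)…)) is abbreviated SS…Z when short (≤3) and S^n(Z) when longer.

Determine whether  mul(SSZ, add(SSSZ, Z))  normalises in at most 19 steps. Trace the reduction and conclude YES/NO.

  start: mul(SSZ, add(SSSZ, Z))
  step 1: add(add(SSSZ, Z), mul(SZ, add(SSSZ, Z)))
  step 2: add(S(add(SSZ, Z)), mul(SZ, add(SSSZ, Z)))
  step 3: S(add(add(SSZ, Z), mul(SZ, add(SSSZ, Z))))
  step 4: S(add(S(add(SZ, Z)), mul(SZ, add(SSSZ, Z))))
  step 5: S(S(add(add(SZ, Z), mul(SZ, add(SSSZ, Z)))))
  step 6: S(S(add(S(add(Z, Z)), mul(SZ, add(SSSZ, Z)))))
  step 7: S(S(S(add(add(Z, Z), mul(SZ, add(SSSZ, Z))))))
  step 8: S(S(S(add(Z, mul(SZ, add(SSSZ, Z))))))
  step 9: S(S(S(mul(SZ, add(SSSZ, Z)))))
  step 10: S(S(S(add(add(SSSZ, Z), mul(Z, add(SSSZ, Z))))))
  step 11: S(S(S(add(S(add(SSZ, Z)), mul(Z, add(SSSZ, Z))))))
  step 12: S(S(S(S(add(add(SSZ, Z), mul(Z, add(SSSZ, Z)))))))
  step 13: S(S(S(S(add(S(add(SZ, Z)), mul(Z, add(SSSZ, Z)))))))
  step 14: S(S(S(S(S(add(add(SZ, Z), mul(Z, add(SSSZ, Z))))))))
  step 15: S(S(S(S(S(add(S(add(Z, Z)), mul(Z, add(SSSZ, Z))))))))
  step 16: S(S(S(S(S(S(add(add(Z, Z), mul(Z, add(SSSZ, Z)))))))))
  step 17: S(S(S(S(S(S(add(Z, mul(Z, add(SSSZ, Z)))))))))
  step 18: S(S(S(S(S(S(mul(Z, add(SSSZ, Z))))))))
  step 19: S^6(Z)

Answer: YES — reaches normal form S^6(Z) in 19 ≤ 19 steps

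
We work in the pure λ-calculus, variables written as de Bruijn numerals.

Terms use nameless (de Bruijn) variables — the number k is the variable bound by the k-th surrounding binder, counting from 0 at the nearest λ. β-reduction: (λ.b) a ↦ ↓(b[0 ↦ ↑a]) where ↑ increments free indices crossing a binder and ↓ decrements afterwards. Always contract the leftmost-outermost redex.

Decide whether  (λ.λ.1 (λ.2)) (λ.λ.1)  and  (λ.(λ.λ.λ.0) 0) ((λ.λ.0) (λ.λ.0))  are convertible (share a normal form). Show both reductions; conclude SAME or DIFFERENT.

Answer: DIFFERENT — A ⇓ λ.λ.λ.λ.λ.1, B ⇓ λ.λ.0

Reduction:
Term A:
  start: (λ.λ.1 (λ.2)) (λ.λ.1)
  →1  λ.(λ.λ.1) (λ.λ.λ.1)
  →2  λ.λ.λ.λ.λ.1

Term B:
  start: (λ.(λ.λ.λ.0) 0) ((λ.λ.0) (λ.λ.0))
  →1  (λ.λ.λ.0) ((λ.λ.0) (λ.λ.0))
  →2  λ.λ.0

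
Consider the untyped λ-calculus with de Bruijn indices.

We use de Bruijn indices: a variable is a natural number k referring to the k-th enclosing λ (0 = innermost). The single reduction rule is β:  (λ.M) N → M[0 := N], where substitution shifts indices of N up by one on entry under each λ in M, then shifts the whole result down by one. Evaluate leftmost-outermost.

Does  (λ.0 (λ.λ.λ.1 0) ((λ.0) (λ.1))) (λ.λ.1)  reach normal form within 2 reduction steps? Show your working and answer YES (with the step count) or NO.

Answer: NO — after 2 steps the term is (λ.λ.λ.λ.1 0) ((λ.0) (λ.λ.λ.1)), not yet normal

Derivation:
  start: (λ.0 (λ.λ.λ.1 0) ((λ.0) (λ.1))) (λ.λ.1)
  →1  (λ.λ.1) (λ.λ.λ.1 0) ((λ.0) (λ.λ.λ.1))
  →2  (λ.λ.λ.λ.1 0) ((λ.0) (λ.λ.λ.1))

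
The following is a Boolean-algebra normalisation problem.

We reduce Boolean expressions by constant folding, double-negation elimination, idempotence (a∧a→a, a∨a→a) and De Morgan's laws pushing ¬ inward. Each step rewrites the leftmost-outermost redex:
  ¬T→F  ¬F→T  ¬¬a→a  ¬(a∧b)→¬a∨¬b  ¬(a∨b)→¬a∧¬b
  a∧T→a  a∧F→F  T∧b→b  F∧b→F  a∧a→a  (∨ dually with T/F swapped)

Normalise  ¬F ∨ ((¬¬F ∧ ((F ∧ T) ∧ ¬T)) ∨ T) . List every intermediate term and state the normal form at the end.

  start: ¬F ∨ ((¬¬F ∧ ((F ∧ T) ∧ ¬T)) ∨ T)
  →1  T ∨ ((¬¬F ∧ ((F ∧ T) ∧ ¬T)) ∨ T)
  →2  T

Answer: normal form = T  (in 2 steps)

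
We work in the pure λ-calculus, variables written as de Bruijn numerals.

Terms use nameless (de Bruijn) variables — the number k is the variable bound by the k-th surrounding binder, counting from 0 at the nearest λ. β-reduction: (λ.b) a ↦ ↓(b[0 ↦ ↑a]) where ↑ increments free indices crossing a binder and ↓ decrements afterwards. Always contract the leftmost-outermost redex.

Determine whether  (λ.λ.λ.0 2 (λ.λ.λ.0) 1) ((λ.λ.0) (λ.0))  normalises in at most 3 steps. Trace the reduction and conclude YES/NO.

  start: (λ.λ.λ.0 2 (λ.λ.λ.0) 1) ((λ.λ.0) (λ.0))
  step 1: λ.λ.0 ((λ.λ.0) (λ.0)) (λ.λ.λ.0) 1
  step 2: λ.λ.0 (λ.0) (λ.λ.λ.0) 1

Answer: YES — reaches normal form λ.λ.0 (λ.0) (λ.λ.λ.0) 1 in 2 ≤ 3 steps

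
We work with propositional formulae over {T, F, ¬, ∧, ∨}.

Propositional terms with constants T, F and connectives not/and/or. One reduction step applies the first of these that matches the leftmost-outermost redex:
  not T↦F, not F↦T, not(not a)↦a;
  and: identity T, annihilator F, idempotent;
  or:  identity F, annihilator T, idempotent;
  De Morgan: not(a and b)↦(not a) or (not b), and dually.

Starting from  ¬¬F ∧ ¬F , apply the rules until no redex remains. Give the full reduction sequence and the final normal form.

Answer: normal form = F  (in 2 steps)

Derivation:
  start: ¬¬F ∧ ¬F
  [1] F ∧ ¬F
  [2] F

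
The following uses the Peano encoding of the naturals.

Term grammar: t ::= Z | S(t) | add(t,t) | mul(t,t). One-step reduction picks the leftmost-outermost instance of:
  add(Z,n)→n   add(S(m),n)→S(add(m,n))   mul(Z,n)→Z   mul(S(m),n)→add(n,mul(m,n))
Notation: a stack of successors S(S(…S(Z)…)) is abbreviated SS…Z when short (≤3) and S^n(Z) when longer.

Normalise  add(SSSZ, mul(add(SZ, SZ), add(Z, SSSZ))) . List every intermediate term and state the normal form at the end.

  start: add(SSSZ, mul(add(SZ, SZ), add(Z, SSSZ)))
  →1  S(add(SSZ, mul(add(SZ, SZ), add(Z, SSSZ))))
  →2  S(S(add(SZ, mul(add(SZ, SZ), add(Z, SSSZ)))))
  →3  S(S(S(add(Z, mul(add(SZ, SZ), add(Z, SSSZ))))))
  →4  S(S(S(mul(add(SZ, SZ), add(Z, SSSZ)))))
  →5  S(S(S(mul(S(add(Z, SZ)), add(Z, SSSZ)))))
  →6  S(S(S(add(add(Z, SSSZ), mul(add(Z, SZ), add(Z, SSSZ))))))
  →7  S(S(S(add(SSSZ, mul(add(Z, SZ), add(Z, SSSZ))))))
  →8  S(S(S(S(add(SSZ, mul(add(Z, SZ), add(Z, SSSZ)))))))
  →9  S(S(S(S(S(add(SZ, mul(add(Z, SZ), add(Z, SSSZ))))))))
  →10  S(S(S(S(S(S(add(Z, mul(add(Z, SZ), add(Z, SSSZ)))))))))
  →11  S(S(S(S(S(S(mul(add(Z, SZ), add(Z, SSSZ))))))))
  →12  S(S(S(S(S(S(mul(SZ, add(Z, SSSZ))))))))
  →13  S(S(S(S(S(S(add(add(Z, SSSZ), mul(Z, add(Z, SSSZ)))))))))
  →14  S(S(S(S(S(S(add(SSSZ, mul(Z, add(Z, SSSZ)))))))))
  →15  S(S(S(S(S(S(S(add(SSZ, mul(Z, add(Z, SSSZ))))))))))
  →16  S(S(S(S(S(S(S(S(add(SZ, mul(Z, add(Z, SSSZ)))))))))))
  →17  S(S(S(S(S(S(S(S(S(add(Z, mul(Z, add(Z, SSSZ))))))))))))
  →18  S(S(S(S(S(S(S(S(S(mul(Z, add(Z, SSSZ)))))))))))
  →19  S^9(Z)

Answer: normal form = S^9(Z)  (in 19 steps)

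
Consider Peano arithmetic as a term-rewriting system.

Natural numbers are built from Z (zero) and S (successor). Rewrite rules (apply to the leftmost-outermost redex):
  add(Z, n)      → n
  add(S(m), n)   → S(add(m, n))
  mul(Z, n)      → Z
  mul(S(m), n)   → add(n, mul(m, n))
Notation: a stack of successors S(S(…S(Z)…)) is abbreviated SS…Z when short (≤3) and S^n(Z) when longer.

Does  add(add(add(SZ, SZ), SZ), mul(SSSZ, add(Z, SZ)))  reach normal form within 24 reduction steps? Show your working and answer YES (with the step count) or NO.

Answer: YES — reaches normal form S^6(Z) in 22 ≤ 24 steps

Derivation:
  start: add(add(add(SZ, SZ), SZ), mul(SSSZ, add(Z, SZ)))
  →1  add(add(S(add(Z, SZ)), SZ), mul(SSSZ, add(Z, SZ)))
  →2  add(S(add(add(Z, SZ), SZ)), mul(SSSZ, add(Z, SZ)))
  →3  S(add(add(add(Z, SZ), SZ), mul(SSSZ, add(Z, SZ))))
  →4  S(add(add(SZ, SZ), mul(SSSZ, add(Z, SZ))))
  →5  S(add(S(add(Z, SZ)), mul(SSSZ, add(Z, SZ))))
  →6  S(S(add(add(Z, SZ), mul(SSSZ, add(Z, SZ)))))
  →7  S(S(add(SZ, mul(SSSZ, add(Z, SZ)))))
  →8  S(S(S(add(Z, mul(SSSZ, add(Z, SZ))))))
  →9  S(S(S(mul(SSSZ, add(Z, SZ)))))
  →10  S(S(S(add(add(Z, SZ), mul(SSZ, add(Z, SZ))))))
  →11  S(S(S(add(SZ, mul(SSZ, add(Z, SZ))))))
  →12  S(S(S(S(add(Z, mul(SSZ, add(Z, SZ)))))))
  →13  S(S(S(S(mul(SSZ, add(Z, SZ))))))
  →14  S(S(S(S(add(add(Z, SZ), mul(SZ, add(Z, SZ)))))))
  →15  S(S(S(S(add(SZ, mul(SZ, add(Z, SZ)))))))
  →16  S(S(S(S(S(add(Z, mul(SZ, add(Z, SZ))))))))
  →17  S(S(S(S(S(mul(SZ, add(Z, SZ)))))))
  →18  S(S(S(S(S(add(add(Z, SZ), mul(Z, add(Z, SZ))))))))
  →19  S(S(S(S(S(add(SZ, mul(Z, add(Z, SZ))))))))
  →20  S(S(S(S(S(S(add(Z, mul(Z, add(Z, SZ)))))))))
  →21  S(S(S(S(S(S(mul(Z, add(Z, SZ))))))))
  →22  S^6(Z)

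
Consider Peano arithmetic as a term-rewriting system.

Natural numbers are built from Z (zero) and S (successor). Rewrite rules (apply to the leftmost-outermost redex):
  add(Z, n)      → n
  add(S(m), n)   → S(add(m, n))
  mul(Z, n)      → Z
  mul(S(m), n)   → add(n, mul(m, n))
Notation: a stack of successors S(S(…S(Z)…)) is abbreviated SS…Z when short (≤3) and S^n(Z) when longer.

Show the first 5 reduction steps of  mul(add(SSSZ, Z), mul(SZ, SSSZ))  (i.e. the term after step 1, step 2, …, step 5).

Answer: after 5 steps: S(add(add(SSZ, mul(Z, SSSZ)), mul(add(SSZ, Z), mul(SZ, SSSZ))))

Derivation:
  start: mul(add(SSSZ, Z), mul(SZ, SSSZ))
  step 1: mul(S(add(SSZ, Z)), mul(SZ, SSSZ))
  step 2: add(mul(SZ, SSSZ), mul(add(SSZ, Z), mul(SZ, SSSZ)))
  step 3: add(add(SSSZ, mul(Z, SSSZ)), mul(add(SSZ, Z), mul(SZ, SSSZ)))
  step 4: add(S(add(SSZ, mul(Z, SSSZ))), mul(add(SSZ, Z), mul(SZ, SSSZ)))
  step 5: S(add(add(SSZ, mul(Z, SSSZ)), mul(add(SSZ, Z), mul(SZ, SSSZ))))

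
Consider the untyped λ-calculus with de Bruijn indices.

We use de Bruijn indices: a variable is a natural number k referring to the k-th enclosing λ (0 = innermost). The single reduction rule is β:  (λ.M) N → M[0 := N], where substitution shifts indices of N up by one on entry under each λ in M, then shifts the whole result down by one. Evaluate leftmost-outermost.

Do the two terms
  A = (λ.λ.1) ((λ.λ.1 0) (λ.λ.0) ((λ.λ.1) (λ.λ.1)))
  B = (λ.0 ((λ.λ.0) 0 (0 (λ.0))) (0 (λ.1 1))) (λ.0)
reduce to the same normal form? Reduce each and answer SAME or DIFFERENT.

Term A:
  start: (λ.λ.1) ((λ.λ.1 0) (λ.λ.0) ((λ.λ.1) (λ.λ.1)))
  [1] λ.(λ.λ.1 0) (λ.λ.0) ((λ.λ.1) (λ.λ.1))
  [2] λ.(λ.(λ.λ.0) 0) ((λ.λ.1) (λ.λ.1))
  [3] λ.(λ.λ.0) ((λ.λ.1) (λ.λ.1))
  [4] λ.λ.0

Term B:
  start: (λ.0 ((λ.λ.0) 0 (0 (λ.0))) (0 (λ.1 1))) (λ.0)
  [1] (λ.0) ((λ.λ.0) (λ.0) ((λ.0) (λ.0))) ((λ.0) (λ.(λ.0) (λ.0)))
  [2] (λ.λ.0) (λ.0) ((λ.0) (λ.0)) ((λ.0) (λ.(λ.0) (λ.0)))
  [3] (λ.0) ((λ.0) (λ.0)) ((λ.0) (λ.(λ.0) (λ.0)))
  [4] (λ.0) (λ.0) ((λ.0) (λ.(λ.0) (λ.0)))
  [5] (λ.0) ((λ.0) (λ.(λ.0) (λ.0)))
  [6] (λ.0) (λ.(λ.0) (λ.0))
  [7] λ.(λ.0) (λ.0)
  [8] λ.λ.0

Answer: SAME — A ⇓ λ.λ.0, B ⇓ λ.λ.0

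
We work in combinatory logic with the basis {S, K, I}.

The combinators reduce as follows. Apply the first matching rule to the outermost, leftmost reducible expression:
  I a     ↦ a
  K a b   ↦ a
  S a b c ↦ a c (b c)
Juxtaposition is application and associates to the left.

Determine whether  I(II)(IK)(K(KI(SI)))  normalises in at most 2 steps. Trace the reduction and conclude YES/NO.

Answer: NO — after 2 steps the term is I(IK)(K(KI(SI))), not yet normal

Reduction:
  start: I(II)(IK)(K(KI(SI)))
  [1] II(IK)(K(KI(SI)))
  [2] I(IK)(K(KI(SI)))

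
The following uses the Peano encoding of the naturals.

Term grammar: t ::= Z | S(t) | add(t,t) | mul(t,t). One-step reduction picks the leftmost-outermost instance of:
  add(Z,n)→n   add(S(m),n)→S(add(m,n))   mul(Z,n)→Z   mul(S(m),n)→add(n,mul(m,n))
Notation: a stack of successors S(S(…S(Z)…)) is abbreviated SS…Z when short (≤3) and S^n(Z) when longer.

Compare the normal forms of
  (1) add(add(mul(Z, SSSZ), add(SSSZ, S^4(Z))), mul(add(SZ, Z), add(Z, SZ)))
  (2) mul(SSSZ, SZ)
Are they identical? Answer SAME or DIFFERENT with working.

Answer: DIFFERENT — A ⇓ S^8(Z), B ⇓ SSSZ

Derivation:
Term A:
  start: add(add(mul(Z, SSSZ), add(SSSZ, S^4(Z))), mul(add(SZ, Z), add(Z, SZ)))
  [1] add(add(Z, add(SSSZ, S^4(Z))), mul(add(SZ, Z), add(Z, SZ)))
  [2] add(add(SSSZ, S^4(Z)), mul(add(SZ, Z), add(Z, SZ)))
  [3] add(S(add(SSZ, S^4(Z))), mul(add(SZ, Z), add(Z, SZ)))
  [4] S(add(add(SSZ, S^4(Z)), mul(add(SZ, Z), add(Z, SZ))))
  [5] S(add(S(add(SZ, S^4(Z))), mul(add(SZ, Z), add(Z, SZ))))
  [6] S(S(add(add(SZ, S^4(Z)), mul(add(SZ, Z), add(Z, SZ)))))
  [7] S(S(add(S(add(Z, S^4(Z))), mul(add(SZ, Z), add(Z, SZ)))))
  [8] S(S(S(add(add(Z, S^4(Z)), mul(add(SZ, Z), add(Z, SZ))))))
  [9] S(S(S(add(S^4(Z), mul(add(SZ, Z), add(Z, SZ))))))
  [10] S(S(S(S(add(SSSZ, mul(add(SZ, Z), add(Z, SZ)))))))
  [11] S(S(S(S(S(add(SSZ, mul(add(SZ, Z), add(Z, SZ))))))))
  [12] S(S(S(S(S(S(add(SZ, mul(add(SZ, Z), add(Z, SZ)))))))))
  [13] S(S(S(S(S(S(S(add(Z, mul(add(SZ, Z), add(Z, SZ))))))))))
  [14] S(S(S(S(S(S(S(mul(add(SZ, Z), add(Z, SZ)))))))))
  [15] S(S(S(S(S(S(S(mul(S(add(Z, Z)), add(Z, SZ)))))))))
  [16] S(S(S(S(S(S(S(add(add(Z, SZ), mul(add(Z, Z), add(Z, SZ))))))))))
  [17] S(S(S(S(S(S(S(add(SZ, mul(add(Z, Z), add(Z, SZ))))))))))
  [18] S(S(S(S(S(S(S(S(add(Z, mul(add(Z, Z), add(Z, SZ)))))))))))
  [19] S(S(S(S(S(S(S(S(mul(add(Z, Z), add(Z, SZ))))))))))
  [20] S(S(S(S(S(S(S(S(mul(Z, add(Z, SZ))))))))))
  [21] S^8(Z)

Term B:
  start: mul(SSSZ, SZ)
  [1] add(SZ, mul(SSZ, SZ))
  [2] S(add(Z, mul(SSZ, SZ)))
  [3] S(mul(SSZ, SZ))
  [4] S(add(SZ, mul(SZ, SZ)))
  [5] S(S(add(Z, mul(SZ, SZ))))
  [6] S(S(mul(SZ, SZ)))
  [7] S(S(add(SZ, mul(Z, SZ))))
  [8] S(S(S(add(Z, mul(Z, SZ)))))
  [9] S(S(S(mul(Z, SZ))))
  [10] SSSZ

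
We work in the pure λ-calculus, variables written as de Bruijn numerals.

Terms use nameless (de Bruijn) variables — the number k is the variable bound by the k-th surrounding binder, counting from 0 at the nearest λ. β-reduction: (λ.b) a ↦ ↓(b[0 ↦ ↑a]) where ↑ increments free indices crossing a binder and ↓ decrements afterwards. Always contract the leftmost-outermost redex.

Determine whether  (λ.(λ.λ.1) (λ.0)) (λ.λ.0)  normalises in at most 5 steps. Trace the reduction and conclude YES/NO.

  start: (λ.(λ.λ.1) (λ.0)) (λ.λ.0)
  →1  (λ.λ.1) (λ.0)
  →2  λ.λ.0

Answer: YES — reaches normal form λ.λ.0 in 2 ≤ 5 steps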